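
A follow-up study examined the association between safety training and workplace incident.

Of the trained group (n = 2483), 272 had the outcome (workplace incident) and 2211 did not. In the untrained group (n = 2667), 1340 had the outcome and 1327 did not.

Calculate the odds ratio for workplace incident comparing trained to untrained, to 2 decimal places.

0.12

From the description: a = 272, b = 2211, c = 1340, d = 1327.
OR = (a·d)/(b·c) = (272 × 1327) / (2211 × 1340) = 360944 / 2962740 = 0.12183
Exposure is associated with lower odds of workplace incident (OR = 0.12 < 1).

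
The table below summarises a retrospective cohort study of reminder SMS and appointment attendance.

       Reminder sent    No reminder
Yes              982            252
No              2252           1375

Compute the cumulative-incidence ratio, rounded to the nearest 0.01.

1.96

Reading the table with exposure as columns: a = 982 (Reminder sent, case), b = 2252 (Reminder sent, non-case), c = 252 (No reminder, case), d = 1375.
Risk in exposed = 982/3234 = 0.30365; risk in unexposed = 252/1627 = 0.15489.
RR = 0.30365 / 0.15489 = 1.96046
The risk among the exposed is 1.96 times that among the unexposed.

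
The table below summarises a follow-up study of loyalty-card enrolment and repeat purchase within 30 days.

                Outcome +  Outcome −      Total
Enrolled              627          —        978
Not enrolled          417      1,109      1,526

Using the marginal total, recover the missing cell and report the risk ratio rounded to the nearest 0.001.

The missing cell is in the exposed row: 978 − 627 = 351.
So a = 627, b = 351, c = 417, d = 1109.
RR = [a/(a+b)] / [c/(c+d)] = (627/978) / (417/1526) = 0.64110/0.27326 = 2.34610

2.346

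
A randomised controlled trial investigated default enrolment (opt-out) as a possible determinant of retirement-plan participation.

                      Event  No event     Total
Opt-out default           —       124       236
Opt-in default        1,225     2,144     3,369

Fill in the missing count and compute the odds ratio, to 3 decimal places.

1.581

The missing cell is in the exposed row: 236 − 124 = 112.
So a = 112, b = 124, c = 1225, d = 2144.
OR = (a·d)/(b·c) = (112 × 2144) / (124 × 1225) = 240128 / 151900 = 1.58083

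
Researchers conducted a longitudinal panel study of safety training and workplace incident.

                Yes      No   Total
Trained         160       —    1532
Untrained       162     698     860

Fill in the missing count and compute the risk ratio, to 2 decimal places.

The missing cell is in the exposed row: 1532 − 160 = 1372.
So a = 160, b = 1372, c = 162, d = 698.
RR = [a/(a+b)] / [c/(c+d)] = (160/1532) / (162/860) = 0.10444/0.18837 = 0.55443

0.55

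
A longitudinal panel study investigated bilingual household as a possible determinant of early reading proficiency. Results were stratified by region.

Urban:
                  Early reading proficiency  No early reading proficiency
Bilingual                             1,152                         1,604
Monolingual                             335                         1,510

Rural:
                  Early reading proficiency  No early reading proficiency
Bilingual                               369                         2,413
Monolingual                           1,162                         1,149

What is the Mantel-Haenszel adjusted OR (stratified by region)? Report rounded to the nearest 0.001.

OR_MH = Σ(aᵢdᵢ/nᵢ) / Σ(bᵢcᵢ/nᵢ), where nᵢ is the stratum total.
Stratum 1 (Urban): n = 4601; a·d/n = 1152·1510/4601 = 378.0743; b·c/n = 1604·335/4601 = 116.7877
Stratum 2 (Rural): n = 5093; a·d/n = 369·1149/5093 = 83.2478; b·c/n = 2413·1162/5093 = 550.5411
OR_MH = (378.0743 + 83.2478) / (116.7877 + 550.5411) = 461.3221 / 667.3288 = 0.69130

0.691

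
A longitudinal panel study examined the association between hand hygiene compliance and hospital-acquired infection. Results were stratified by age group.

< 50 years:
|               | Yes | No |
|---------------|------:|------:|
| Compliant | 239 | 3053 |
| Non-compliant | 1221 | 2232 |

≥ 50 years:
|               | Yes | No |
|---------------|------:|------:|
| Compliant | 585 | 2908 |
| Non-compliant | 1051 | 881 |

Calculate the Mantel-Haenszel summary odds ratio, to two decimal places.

0.16

OR_MH = Σ(aᵢdᵢ/nᵢ) / Σ(bᵢcᵢ/nᵢ), where nᵢ is the stratum total.
Stratum 1 (< 50 years): n = 6745; a·d/n = 239·2232/6745 = 79.0879; b·c/n = 3053·1221/6745 = 552.6632
Stratum 2 (≥ 50 years): n = 5425; a·d/n = 585·881/5425 = 95.0018; b·c/n = 2908·1051/5425 = 563.3747
OR_MH = (79.0879 + 95.0018) / (552.6632 + 563.3747) = 174.0898 / 1116.0379 = 0.15599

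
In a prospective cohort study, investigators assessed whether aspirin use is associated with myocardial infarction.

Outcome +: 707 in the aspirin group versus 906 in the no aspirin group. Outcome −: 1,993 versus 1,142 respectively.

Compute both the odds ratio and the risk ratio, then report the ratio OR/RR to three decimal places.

From the description: a = 707, b = 1993, c = 906, d = 1142.
OR = (707·1142)/(1993·906) = 807394/1805658 = 0.44715
Risk in exposed = 707/2700 = 0.26185; risk in unexposed = 906/2048 = 0.44238; RR = 0.59191
OR/RR = 0.44715 / 0.59191 = 0.75543
The outcome is not rare, so the OR lies further from 1 than the RR.

0.755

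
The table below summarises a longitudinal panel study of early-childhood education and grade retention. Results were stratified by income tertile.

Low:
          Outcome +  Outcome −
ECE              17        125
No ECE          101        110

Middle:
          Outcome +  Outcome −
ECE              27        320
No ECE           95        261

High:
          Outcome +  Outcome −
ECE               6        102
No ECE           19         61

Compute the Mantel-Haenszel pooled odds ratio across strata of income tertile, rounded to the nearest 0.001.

0.193

OR_MH = Σ(aᵢdᵢ/nᵢ) / Σ(bᵢcᵢ/nᵢ), where nᵢ is the stratum total.
Stratum 1 (Low): n = 353; a·d/n = 17·110/353 = 5.2975; b·c/n = 125·101/353 = 35.7649
Stratum 2 (Middle): n = 703; a·d/n = 27·261/703 = 10.0242; b·c/n = 320·95/703 = 43.2432
Stratum 3 (High): n = 188; a·d/n = 6·61/188 = 1.9468; b·c/n = 102·19/188 = 10.3085
OR_MH = (5.2975 + 10.0242 + 1.9468) / (35.7649 + 43.2432 + 10.3085) = 17.2684 / 89.3166 = 0.19334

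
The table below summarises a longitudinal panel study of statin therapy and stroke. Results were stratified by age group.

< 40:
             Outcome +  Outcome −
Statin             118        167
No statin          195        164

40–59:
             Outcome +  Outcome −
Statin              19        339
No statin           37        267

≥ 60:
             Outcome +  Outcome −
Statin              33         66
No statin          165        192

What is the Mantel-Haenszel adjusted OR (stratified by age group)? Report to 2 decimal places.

OR_MH = Σ(aᵢdᵢ/nᵢ) / Σ(bᵢcᵢ/nᵢ), where nᵢ is the stratum total.
Stratum 1 (< 40): n = 644; a·d/n = 118·164/644 = 30.0497; b·c/n = 167·195/644 = 50.5668
Stratum 2 (40–59): n = 662; a·d/n = 19·267/662 = 7.6631; b·c/n = 339·37/662 = 18.9471
Stratum 3 (≥ 60): n = 456; a·d/n = 33·192/456 = 13.8947; b·c/n = 66·165/456 = 23.8816
OR_MH = (30.0497 + 7.6631 + 13.8947) / (50.5668 + 18.9471 + 23.8816) = 51.6076 / 93.3955 = 0.55257

0.55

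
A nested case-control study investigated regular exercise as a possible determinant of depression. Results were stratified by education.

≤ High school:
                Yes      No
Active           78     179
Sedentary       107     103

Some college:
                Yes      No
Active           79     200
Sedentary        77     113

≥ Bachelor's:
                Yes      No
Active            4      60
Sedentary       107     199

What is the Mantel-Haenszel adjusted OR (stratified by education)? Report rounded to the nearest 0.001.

OR_MH = Σ(aᵢdᵢ/nᵢ) / Σ(bᵢcᵢ/nᵢ), where nᵢ is the stratum total.
Stratum 1 (≤ High school): n = 467; a·d/n = 78·103/467 = 17.2034; b·c/n = 179·107/467 = 41.0128
Stratum 2 (Some college): n = 469; a·d/n = 79·113/469 = 19.0341; b·c/n = 200·77/469 = 32.8358
Stratum 3 (≥ Bachelor's): n = 370; a·d/n = 4·199/370 = 2.1514; b·c/n = 60·107/370 = 17.3514
OR_MH = (17.2034 + 19.0341 + 2.1514) / (41.0128 + 32.8358 + 17.3514) = 38.3889 / 91.2000 = 0.42093

0.421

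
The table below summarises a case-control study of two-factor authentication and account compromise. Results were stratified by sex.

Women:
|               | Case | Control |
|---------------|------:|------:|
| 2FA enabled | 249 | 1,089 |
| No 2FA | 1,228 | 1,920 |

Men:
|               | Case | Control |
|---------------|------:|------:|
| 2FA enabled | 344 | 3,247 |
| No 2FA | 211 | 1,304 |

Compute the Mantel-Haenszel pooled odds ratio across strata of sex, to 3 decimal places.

OR_MH = Σ(aᵢdᵢ/nᵢ) / Σ(bᵢcᵢ/nᵢ), where nᵢ is the stratum total.
Stratum 1 (Women): n = 4486; a·d/n = 249·1920/4486 = 106.5716; b·c/n = 1089·1228/4486 = 298.1034
Stratum 2 (Men): n = 5106; a·d/n = 344·1304/5106 = 87.8527; b·c/n = 3247·211/5106 = 134.1788
OR_MH = (106.5716 + 87.8527) / (298.1034 + 134.1788) = 194.4243 / 432.2822 = 0.44976

0.450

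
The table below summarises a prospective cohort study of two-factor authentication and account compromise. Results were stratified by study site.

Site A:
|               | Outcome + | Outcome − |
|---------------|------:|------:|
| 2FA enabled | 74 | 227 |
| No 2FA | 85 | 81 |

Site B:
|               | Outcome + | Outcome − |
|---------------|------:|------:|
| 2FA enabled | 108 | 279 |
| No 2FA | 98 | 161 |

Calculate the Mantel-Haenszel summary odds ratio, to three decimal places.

0.475

OR_MH = Σ(aᵢdᵢ/nᵢ) / Σ(bᵢcᵢ/nᵢ), where nᵢ is the stratum total.
Stratum 1 (Site A): n = 467; a·d/n = 74·81/467 = 12.8351; b·c/n = 227·85/467 = 41.3169
Stratum 2 (Site B): n = 646; a·d/n = 108·161/646 = 26.9164; b·c/n = 279·98/646 = 42.3251
OR_MH = (12.8351 + 26.9164) / (41.3169 + 42.3251) = 39.7515 / 83.6420 = 0.47526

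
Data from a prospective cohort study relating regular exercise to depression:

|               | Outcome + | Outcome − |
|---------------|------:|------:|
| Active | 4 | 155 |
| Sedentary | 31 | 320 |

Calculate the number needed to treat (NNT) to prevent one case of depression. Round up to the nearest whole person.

16

Risk in treated group = 4/159 = 0.02516; risk in control = 31/351 = 0.08832.
Absolute risk reduction = 0.08832 − 0.02516 = 0.06316
NNT = 1 / ARR = 1 / 0.06316 = 15.832 → round up → 16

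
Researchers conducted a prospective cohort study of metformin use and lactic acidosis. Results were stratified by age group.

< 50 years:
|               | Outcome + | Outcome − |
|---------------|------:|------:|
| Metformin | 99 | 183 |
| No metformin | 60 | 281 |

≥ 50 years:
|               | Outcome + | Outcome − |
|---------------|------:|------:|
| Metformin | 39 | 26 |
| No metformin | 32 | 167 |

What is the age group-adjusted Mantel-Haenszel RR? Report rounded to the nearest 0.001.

RR_MH = Σ(aᵢ·n₀ᵢ/nᵢ) / Σ(cᵢ·n₁ᵢ/nᵢ), with n₁ᵢ = aᵢ+bᵢ (exposed), n₀ᵢ = cᵢ+dᵢ (unexposed), nᵢ = n₁ᵢ+n₀ᵢ.
Stratum 1 (< 50 years): n₁ = 282, n₀ = 341, n = 623; a·n₀/n = 99·341/623 = 54.1878; c·n₁/n = 60·282/623 = 27.1589
Stratum 2 (≥ 50 years): n₁ = 65, n₀ = 199, n = 264; a·n₀/n = 39·199/264 = 29.3977; c·n₁/n = 32·65/264 = 7.8788
RR_MH = (54.1878 + 29.3977) / (27.1589 + 7.8788) = 83.5855 / 35.0377 = 2.38559

2.386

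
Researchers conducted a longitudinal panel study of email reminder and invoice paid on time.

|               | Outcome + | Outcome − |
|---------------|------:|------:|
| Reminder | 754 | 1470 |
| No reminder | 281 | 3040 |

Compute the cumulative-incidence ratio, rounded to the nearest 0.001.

Cells: a = 754, b = 1470, c = 281, d = 3040.
Risk in exposed = 754/2224 = 0.33903; risk in unexposed = 281/3321 = 0.08461.
RR = 0.33903 / 0.08461 = 4.00681
The risk among the exposed is 4.01 times that among the unexposed.

4.007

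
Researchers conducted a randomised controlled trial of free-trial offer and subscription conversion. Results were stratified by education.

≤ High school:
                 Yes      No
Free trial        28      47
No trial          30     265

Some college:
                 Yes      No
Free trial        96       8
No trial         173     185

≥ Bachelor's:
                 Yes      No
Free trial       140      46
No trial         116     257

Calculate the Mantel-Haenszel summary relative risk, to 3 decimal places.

2.274

RR_MH = Σ(aᵢ·n₀ᵢ/nᵢ) / Σ(cᵢ·n₁ᵢ/nᵢ), with n₁ᵢ = aᵢ+bᵢ (exposed), n₀ᵢ = cᵢ+dᵢ (unexposed), nᵢ = n₁ᵢ+n₀ᵢ.
Stratum 1 (≤ High school): n₁ = 75, n₀ = 295, n = 370; a·n₀/n = 28·295/370 = 22.3243; c·n₁/n = 30·75/370 = 6.0811
Stratum 2 (Some college): n₁ = 104, n₀ = 358, n = 462; a·n₀/n = 96·358/462 = 74.3896; c·n₁/n = 173·104/462 = 38.9437
Stratum 3 (≥ Bachelor's): n₁ = 186, n₀ = 373, n = 559; a·n₀/n = 140·373/559 = 93.4168; c·n₁/n = 116·186/559 = 38.5975
RR_MH = (22.3243 + 74.3896 + 93.4168) / (6.0811 + 38.9437 + 38.5975) = 190.1308 / 83.6223 = 2.27368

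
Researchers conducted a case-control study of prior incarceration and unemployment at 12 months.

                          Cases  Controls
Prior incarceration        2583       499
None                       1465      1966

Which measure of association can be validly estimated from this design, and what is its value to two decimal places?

6.95

Cells: a = 2583, b = 499, c = 1465, d = 1966.
This is a case-control study: participants were sampled on outcome status, so risks in the source population cannot be estimated directly — relative risk is not valid here. The odds ratio is the appropriate measure.
OR = (a·d)/(b·c) = (2583 × 1966) / (499 × 1465) = 5078178 / 731035 = 6.94656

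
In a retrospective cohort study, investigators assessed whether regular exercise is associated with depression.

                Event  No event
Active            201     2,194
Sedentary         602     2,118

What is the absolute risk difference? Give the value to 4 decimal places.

-0.1374

Cells: a = 201, b = 2194, c = 602, d = 2118.
Risk in exposed = 201/2395 = 0.083925; risk in unexposed = 602/2720 = 0.221324.
Risk difference = 0.083925 − 0.221324 = -0.137399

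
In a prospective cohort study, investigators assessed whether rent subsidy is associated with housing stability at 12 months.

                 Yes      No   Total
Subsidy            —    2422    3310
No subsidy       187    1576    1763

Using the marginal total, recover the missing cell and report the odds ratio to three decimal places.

3.090

The missing cell is in the exposed row: 3310 − 2422 = 888.
So a = 888, b = 2422, c = 187, d = 1576.
OR = (a·d)/(b·c) = (888 × 1576) / (2422 × 187) = 1399488 / 452914 = 3.08996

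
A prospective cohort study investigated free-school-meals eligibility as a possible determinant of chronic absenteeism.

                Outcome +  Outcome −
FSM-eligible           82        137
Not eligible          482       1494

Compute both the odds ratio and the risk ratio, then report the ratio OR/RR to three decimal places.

Cells: a = 82, b = 137, c = 482, d = 1494.
OR = (82·1494)/(137·482) = 122508/66034 = 1.85523
Risk in exposed = 82/219 = 0.37443; risk in unexposed = 482/1976 = 0.24393; RR = 1.53500
OR/RR = 1.85523 / 1.53500 = 1.20861
The outcome is not rare, so the OR lies further from 1 than the RR.

1.209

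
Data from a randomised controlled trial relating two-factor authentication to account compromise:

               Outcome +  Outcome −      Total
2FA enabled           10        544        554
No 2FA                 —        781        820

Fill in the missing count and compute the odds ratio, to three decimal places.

0.368

The missing cell is in the unexposed row: 820 − 781 = 39.
So a = 10, b = 544, c = 39, d = 781.
OR = (a·d)/(b·c) = (10 × 781) / (544 × 39) = 7810 / 21216 = 0.36812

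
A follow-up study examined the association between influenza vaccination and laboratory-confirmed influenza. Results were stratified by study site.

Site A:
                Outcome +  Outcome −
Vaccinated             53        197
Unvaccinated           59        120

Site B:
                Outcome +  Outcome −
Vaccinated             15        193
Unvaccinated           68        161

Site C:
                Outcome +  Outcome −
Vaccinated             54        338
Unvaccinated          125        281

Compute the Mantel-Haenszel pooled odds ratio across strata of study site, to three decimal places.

OR_MH = Σ(aᵢdᵢ/nᵢ) / Σ(bᵢcᵢ/nᵢ), where nᵢ is the stratum total.
Stratum 1 (Site A): n = 429; a·d/n = 53·120/429 = 14.8252; b·c/n = 197·59/429 = 27.0932
Stratum 2 (Site B): n = 437; a·d/n = 15·161/437 = 5.5263; b·c/n = 193·68/437 = 30.0320
Stratum 3 (Site C): n = 798; a·d/n = 54·281/798 = 19.0150; b·c/n = 338·125/798 = 52.9449
OR_MH = (14.8252 + 5.5263 + 19.0150) / (27.0932 + 30.0320 + 52.9449) = 39.3665 / 110.0701 = 0.35765

0.358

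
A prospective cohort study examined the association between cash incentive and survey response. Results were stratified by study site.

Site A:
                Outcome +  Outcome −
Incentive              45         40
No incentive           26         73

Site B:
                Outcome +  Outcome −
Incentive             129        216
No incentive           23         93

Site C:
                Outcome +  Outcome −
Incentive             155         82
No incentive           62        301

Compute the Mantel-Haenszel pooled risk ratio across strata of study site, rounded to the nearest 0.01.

2.80

RR_MH = Σ(aᵢ·n₀ᵢ/nᵢ) / Σ(cᵢ·n₁ᵢ/nᵢ), with n₁ᵢ = aᵢ+bᵢ (exposed), n₀ᵢ = cᵢ+dᵢ (unexposed), nᵢ = n₁ᵢ+n₀ᵢ.
Stratum 1 (Site A): n₁ = 85, n₀ = 99, n = 184; a·n₀/n = 45·99/184 = 24.2120; c·n₁/n = 26·85/184 = 12.0109
Stratum 2 (Site B): n₁ = 345, n₀ = 116, n = 461; a·n₀/n = 129·116/461 = 32.4599; c·n₁/n = 23·345/461 = 17.2126
Stratum 3 (Site C): n₁ = 237, n₀ = 363, n = 600; a·n₀/n = 155·363/600 = 93.7750; c·n₁/n = 62·237/600 = 24.4900
RR_MH = (24.2120 + 32.4599 + 93.7750) / (12.0109 + 17.2126 + 24.4900) = 150.4468 / 53.7135 = 2.80092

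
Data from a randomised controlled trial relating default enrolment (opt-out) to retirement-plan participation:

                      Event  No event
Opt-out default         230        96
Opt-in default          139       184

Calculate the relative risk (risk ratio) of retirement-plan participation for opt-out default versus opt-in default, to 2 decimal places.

1.64

Cells: a = 230, b = 96, c = 139, d = 184.
Risk in exposed = 230/326 = 0.70552; risk in unexposed = 139/323 = 0.43034.
RR = 0.70552 / 0.43034 = 1.63945
The risk among the exposed is 1.64 times that among the unexposed.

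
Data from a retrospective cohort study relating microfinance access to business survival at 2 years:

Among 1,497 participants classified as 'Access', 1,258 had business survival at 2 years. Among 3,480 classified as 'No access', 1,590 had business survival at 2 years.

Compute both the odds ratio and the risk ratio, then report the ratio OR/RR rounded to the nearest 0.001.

3.402

From the description: a = 1258, b = 239, c = 1590, d = 1890.
OR = (1258·1890)/(239·1590) = 2377620/380010 = 6.25673
Risk in exposed = 1258/1497 = 0.84035; risk in unexposed = 1590/3480 = 0.45690; RR = 1.83925
OR/RR = 6.25673 / 1.83925 = 3.40178
The outcome is not rare, so the OR lies further from 1 than the RR.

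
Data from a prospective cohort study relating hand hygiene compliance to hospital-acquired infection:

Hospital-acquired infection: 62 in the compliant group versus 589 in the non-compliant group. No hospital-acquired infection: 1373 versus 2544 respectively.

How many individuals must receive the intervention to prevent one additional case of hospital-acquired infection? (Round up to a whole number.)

7

Risk in treated group = 62/1435 = 0.04321; risk in control = 589/3133 = 0.18800.
Absolute risk reduction = 0.18800 − 0.04321 = 0.14479
NNT = 1 / ARR = 1 / 0.14479 = 6.906 → round up → 7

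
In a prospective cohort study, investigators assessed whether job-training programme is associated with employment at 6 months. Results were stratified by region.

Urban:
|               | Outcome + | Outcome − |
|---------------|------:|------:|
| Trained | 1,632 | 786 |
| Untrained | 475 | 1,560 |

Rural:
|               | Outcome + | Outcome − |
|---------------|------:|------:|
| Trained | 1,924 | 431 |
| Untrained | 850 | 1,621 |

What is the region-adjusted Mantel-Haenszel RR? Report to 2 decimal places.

RR_MH = Σ(aᵢ·n₀ᵢ/nᵢ) / Σ(cᵢ·n₁ᵢ/nᵢ), with n₁ᵢ = aᵢ+bᵢ (exposed), n₀ᵢ = cᵢ+dᵢ (unexposed), nᵢ = n₁ᵢ+n₀ᵢ.
Stratum 1 (Urban): n₁ = 2418, n₀ = 2035, n = 4453; a·n₀/n = 1632·2035/4453 = 745.8163; c·n₁/n = 475·2418/4453 = 257.9272
Stratum 2 (Rural): n₁ = 2355, n₀ = 2471, n = 4826; a·n₀/n = 1924·2471/4826 = 985.1231; c·n₁/n = 850·2355/4826 = 414.7845
RR_MH = (745.8163 + 985.1231) / (257.9272 + 414.7845) = 1730.9394 / 672.7117 = 2.57308

2.57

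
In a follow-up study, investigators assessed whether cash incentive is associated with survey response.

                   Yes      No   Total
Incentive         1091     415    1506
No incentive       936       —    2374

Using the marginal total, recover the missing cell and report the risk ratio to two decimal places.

1.84

The missing cell is in the unexposed row: 2374 − 936 = 1438.
So a = 1091, b = 415, c = 936, d = 1438.
RR = [a/(a+b)] / [c/(c+d)] = (1091/1506) / (936/2374) = 0.72444/0.39427 = 1.83740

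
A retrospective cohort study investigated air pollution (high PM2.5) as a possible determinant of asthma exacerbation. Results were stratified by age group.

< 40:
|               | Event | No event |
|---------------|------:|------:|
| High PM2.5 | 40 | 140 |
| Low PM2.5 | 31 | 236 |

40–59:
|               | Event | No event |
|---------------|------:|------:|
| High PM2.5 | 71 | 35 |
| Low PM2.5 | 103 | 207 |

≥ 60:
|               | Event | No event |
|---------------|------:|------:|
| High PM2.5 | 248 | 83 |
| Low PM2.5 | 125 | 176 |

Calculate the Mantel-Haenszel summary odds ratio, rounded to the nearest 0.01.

3.61

OR_MH = Σ(aᵢdᵢ/nᵢ) / Σ(bᵢcᵢ/nᵢ), where nᵢ is the stratum total.
Stratum 1 (< 40): n = 447; a·d/n = 40·236/447 = 21.1186; b·c/n = 140·31/447 = 9.7092
Stratum 2 (40–59): n = 416; a·d/n = 71·207/416 = 35.3293; b·c/n = 35·103/416 = 8.6659
Stratum 3 (≥ 60): n = 632; a·d/n = 248·176/632 = 69.0633; b·c/n = 83·125/632 = 16.4161
OR_MH = (21.1186 + 35.3293 + 69.0633) / (9.7092 + 8.6659 + 16.4161) = 125.5112 / 34.7912 = 3.60756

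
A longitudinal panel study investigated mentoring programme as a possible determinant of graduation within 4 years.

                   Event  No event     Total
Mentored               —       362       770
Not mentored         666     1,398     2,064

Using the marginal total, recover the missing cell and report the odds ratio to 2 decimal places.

The missing cell is in the exposed row: 770 − 362 = 408.
So a = 408, b = 362, c = 666, d = 1398.
OR = (a·d)/(b·c) = (408 × 1398) / (362 × 666) = 570384 / 241092 = 2.36584

2.37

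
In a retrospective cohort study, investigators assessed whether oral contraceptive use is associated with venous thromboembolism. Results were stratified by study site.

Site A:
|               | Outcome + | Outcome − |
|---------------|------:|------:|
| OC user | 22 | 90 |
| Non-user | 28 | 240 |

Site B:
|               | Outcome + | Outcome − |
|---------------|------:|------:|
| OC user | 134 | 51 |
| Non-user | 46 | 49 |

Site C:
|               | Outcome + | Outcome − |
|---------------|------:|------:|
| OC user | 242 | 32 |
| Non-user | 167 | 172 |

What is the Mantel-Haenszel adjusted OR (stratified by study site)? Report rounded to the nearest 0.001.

OR_MH = Σ(aᵢdᵢ/nᵢ) / Σ(bᵢcᵢ/nᵢ), where nᵢ is the stratum total.
Stratum 1 (Site A): n = 380; a·d/n = 22·240/380 = 13.8947; b·c/n = 90·28/380 = 6.6316
Stratum 2 (Site B): n = 280; a·d/n = 134·49/280 = 23.4500; b·c/n = 51·46/280 = 8.3786
Stratum 3 (Site C): n = 613; a·d/n = 242·172/613 = 67.9021; b·c/n = 32·167/613 = 8.7178
OR_MH = (13.8947 + 23.4500 + 67.9021) / (6.6316 + 8.3786 + 8.7178) = 105.2469 / 23.7279 = 4.43557

4.436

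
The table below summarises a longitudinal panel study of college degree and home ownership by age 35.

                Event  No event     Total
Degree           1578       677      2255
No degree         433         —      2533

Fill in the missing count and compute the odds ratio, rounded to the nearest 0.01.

11.30

The missing cell is in the unexposed row: 2533 − 433 = 2100.
So a = 1578, b = 677, c = 433, d = 2100.
OR = (a·d)/(b·c) = (1578 × 2100) / (677 × 433) = 3313800 / 293141 = 11.30446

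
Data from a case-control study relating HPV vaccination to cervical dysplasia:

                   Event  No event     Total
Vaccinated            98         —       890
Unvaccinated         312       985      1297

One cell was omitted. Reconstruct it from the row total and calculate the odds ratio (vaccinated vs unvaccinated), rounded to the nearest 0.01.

0.39

The missing cell is in the exposed row: 890 − 98 = 792.
So a = 98, b = 792, c = 312, d = 985.
OR = (a·d)/(b·c) = (98 × 985) / (792 × 312) = 96530 / 247104 = 0.39065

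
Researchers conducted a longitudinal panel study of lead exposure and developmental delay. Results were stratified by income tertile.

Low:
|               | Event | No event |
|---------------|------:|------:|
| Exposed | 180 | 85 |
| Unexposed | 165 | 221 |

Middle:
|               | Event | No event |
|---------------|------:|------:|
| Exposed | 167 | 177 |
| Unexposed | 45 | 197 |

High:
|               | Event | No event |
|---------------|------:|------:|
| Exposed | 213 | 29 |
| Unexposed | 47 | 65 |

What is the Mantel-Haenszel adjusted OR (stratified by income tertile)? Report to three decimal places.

4.011

OR_MH = Σ(aᵢdᵢ/nᵢ) / Σ(bᵢcᵢ/nᵢ), where nᵢ is the stratum total.
Stratum 1 (Low): n = 651; a·d/n = 180·221/651 = 61.1060; b·c/n = 85·165/651 = 21.5438
Stratum 2 (Middle): n = 586; a·d/n = 167·197/586 = 56.1416; b·c/n = 177·45/586 = 13.5922
Stratum 3 (High): n = 354; a·d/n = 213·65/354 = 39.1102; b·c/n = 29·47/354 = 3.8503
OR_MH = (61.1060 + 56.1416 + 39.1102) / (21.5438 + 13.5922 + 3.8503) = 156.3578 / 38.9862 = 4.01059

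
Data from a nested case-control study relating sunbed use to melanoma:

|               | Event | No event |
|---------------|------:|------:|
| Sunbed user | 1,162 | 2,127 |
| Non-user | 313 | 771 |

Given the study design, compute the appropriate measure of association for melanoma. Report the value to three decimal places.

1.346

Cells: a = 1162, b = 2127, c = 313, d = 771.
This is a nested case-control study: participants were sampled on outcome status, so risks in the source population cannot be estimated directly — relative risk is not valid here. The odds ratio is the appropriate measure.
OR = (a·d)/(b·c) = (1162 × 771) / (2127 × 313) = 895902 / 665751 = 1.34570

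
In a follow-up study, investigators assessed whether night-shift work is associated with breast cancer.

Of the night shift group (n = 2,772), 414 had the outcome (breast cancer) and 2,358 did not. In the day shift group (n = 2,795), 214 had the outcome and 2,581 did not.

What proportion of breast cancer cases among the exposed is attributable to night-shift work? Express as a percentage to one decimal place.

48.7

From the description: a = 414, b = 2358, c = 214, d = 2581.
Risk in exposed = 414/2772 = 0.14935; risk in unexposed = 214/2795 = 0.07657.
RR = 0.14935/0.07657 = 1.95063
AR% = (RR − 1)/RR × 100 = (1.95063 − 1)/1.95063 × 100 = 48.7345%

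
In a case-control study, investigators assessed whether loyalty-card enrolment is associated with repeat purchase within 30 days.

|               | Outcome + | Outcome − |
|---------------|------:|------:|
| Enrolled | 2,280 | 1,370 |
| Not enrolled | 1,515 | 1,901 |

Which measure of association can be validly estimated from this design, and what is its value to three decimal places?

2.088

Cells: a = 2280, b = 1370, c = 1515, d = 1901.
This is a case-control study: participants were sampled on outcome status, so risks in the source population cannot be estimated directly — relative risk is not valid here. The odds ratio is the appropriate measure.
OR = (a·d)/(b·c) = (2280 × 1901) / (1370 × 1515) = 4334280 / 2075550 = 2.08826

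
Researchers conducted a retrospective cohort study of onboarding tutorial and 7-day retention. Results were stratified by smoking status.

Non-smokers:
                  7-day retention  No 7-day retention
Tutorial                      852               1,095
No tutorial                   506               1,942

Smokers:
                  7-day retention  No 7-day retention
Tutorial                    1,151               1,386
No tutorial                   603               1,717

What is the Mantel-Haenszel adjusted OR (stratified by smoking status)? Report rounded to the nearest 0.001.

2.627

OR_MH = Σ(aᵢdᵢ/nᵢ) / Σ(bᵢcᵢ/nᵢ), where nᵢ is the stratum total.
Stratum 1 (Non-smokers): n = 4395; a·d/n = 852·1942/4395 = 376.4696; b·c/n = 1095·506/4395 = 126.0683
Stratum 2 (Smokers): n = 4857; a·d/n = 1151·1717/4857 = 406.8905; b·c/n = 1386·603/4857 = 172.0729
OR_MH = (376.4696 + 406.8905) / (126.0683 + 172.0729) = 783.3601 / 298.1411 = 2.62748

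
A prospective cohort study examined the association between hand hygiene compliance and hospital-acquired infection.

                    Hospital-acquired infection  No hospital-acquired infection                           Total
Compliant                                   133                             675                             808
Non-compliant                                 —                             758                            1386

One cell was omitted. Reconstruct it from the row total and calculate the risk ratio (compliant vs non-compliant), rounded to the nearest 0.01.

The missing cell is in the unexposed row: 1386 − 758 = 628.
So a = 133, b = 675, c = 628, d = 758.
RR = [a/(a+b)] / [c/(c+d)] = (133/808) / (628/1386) = 0.16460/0.45310 = 0.36328

0.36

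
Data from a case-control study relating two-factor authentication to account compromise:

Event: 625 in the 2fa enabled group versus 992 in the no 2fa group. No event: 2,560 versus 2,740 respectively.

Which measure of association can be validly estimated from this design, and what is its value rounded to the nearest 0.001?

From the description: a = 625, b = 2560, c = 992, d = 2740.
This is a case-control study: participants were sampled on outcome status, so risks in the source population cannot be estimated directly — relative risk is not valid here. The odds ratio is the appropriate measure.
OR = (a·d)/(b·c) = (625 × 2740) / (2560 × 992) = 1712500 / 2539520 = 0.67434

0.674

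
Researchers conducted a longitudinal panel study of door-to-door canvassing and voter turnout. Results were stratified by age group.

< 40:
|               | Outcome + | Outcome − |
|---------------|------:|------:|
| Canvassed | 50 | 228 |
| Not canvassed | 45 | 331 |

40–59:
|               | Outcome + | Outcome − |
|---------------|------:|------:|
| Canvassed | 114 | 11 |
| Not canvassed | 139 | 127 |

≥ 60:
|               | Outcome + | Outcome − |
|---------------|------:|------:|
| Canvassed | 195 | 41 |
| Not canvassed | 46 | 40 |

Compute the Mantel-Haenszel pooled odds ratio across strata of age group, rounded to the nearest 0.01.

3.40

OR_MH = Σ(aᵢdᵢ/nᵢ) / Σ(bᵢcᵢ/nᵢ), where nᵢ is the stratum total.
Stratum 1 (< 40): n = 654; a·d/n = 50·331/654 = 25.3058; b·c/n = 228·45/654 = 15.6881
Stratum 2 (40–59): n = 391; a·d/n = 114·127/391 = 37.0281; b·c/n = 11·139/391 = 3.9105
Stratum 3 (≥ 60): n = 322; a·d/n = 195·40/322 = 24.2236; b·c/n = 41·46/322 = 5.8571
OR_MH = (25.3058 + 37.0281 + 24.2236) / (15.6881 + 3.9105 + 5.8571) = 86.5575 / 25.4557 = 3.40032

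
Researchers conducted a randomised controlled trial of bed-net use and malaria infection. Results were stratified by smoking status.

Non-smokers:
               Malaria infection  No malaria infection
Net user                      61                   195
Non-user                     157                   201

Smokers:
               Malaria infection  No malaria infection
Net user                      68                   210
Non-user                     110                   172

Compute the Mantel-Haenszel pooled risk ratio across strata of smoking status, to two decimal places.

RR_MH = Σ(aᵢ·n₀ᵢ/nᵢ) / Σ(cᵢ·n₁ᵢ/nᵢ), with n₁ᵢ = aᵢ+bᵢ (exposed), n₀ᵢ = cᵢ+dᵢ (unexposed), nᵢ = n₁ᵢ+n₀ᵢ.
Stratum 1 (Non-smokers): n₁ = 256, n₀ = 358, n = 614; a·n₀/n = 61·358/614 = 35.5668; c·n₁/n = 157·256/614 = 65.4593
Stratum 2 (Smokers): n₁ = 278, n₀ = 282, n = 560; a·n₀/n = 68·282/560 = 34.2429; c·n₁/n = 110·278/560 = 54.6071
RR_MH = (35.5668 + 34.2429) / (65.4593 + 54.6071) = 69.8096 / 120.0664 = 0.58143

0.58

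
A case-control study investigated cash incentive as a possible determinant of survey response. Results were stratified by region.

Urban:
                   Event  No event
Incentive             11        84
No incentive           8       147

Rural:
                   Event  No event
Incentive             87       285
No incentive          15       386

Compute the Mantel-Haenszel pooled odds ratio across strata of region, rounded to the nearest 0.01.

OR_MH = Σ(aᵢdᵢ/nᵢ) / Σ(bᵢcᵢ/nᵢ), where nᵢ is the stratum total.
Stratum 1 (Urban): n = 250; a·d/n = 11·147/250 = 6.4680; b·c/n = 84·8/250 = 2.6880
Stratum 2 (Rural): n = 773; a·d/n = 87·386/773 = 43.4437; b·c/n = 285·15/773 = 5.5304
OR_MH = (6.4680 + 43.4437) / (2.6880 + 5.5304) = 49.9117 / 8.2184 = 6.07317

6.07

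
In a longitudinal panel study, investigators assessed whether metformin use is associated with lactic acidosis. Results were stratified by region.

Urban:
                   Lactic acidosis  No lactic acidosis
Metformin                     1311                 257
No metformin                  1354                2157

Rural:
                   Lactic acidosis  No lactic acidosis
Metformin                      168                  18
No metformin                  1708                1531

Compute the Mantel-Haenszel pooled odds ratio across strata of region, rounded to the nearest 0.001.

8.154

OR_MH = Σ(aᵢdᵢ/nᵢ) / Σ(bᵢcᵢ/nᵢ), where nᵢ is the stratum total.
Stratum 1 (Urban): n = 5079; a·d/n = 1311·2157/5079 = 556.7685; b·c/n = 257·1354/5079 = 68.5131
Stratum 2 (Rural): n = 3425; a·d/n = 168·1531/3425 = 75.0972; b·c/n = 18·1708/3425 = 8.9764
OR_MH = (556.7685 + 75.0972) / (68.5131 + 8.9764) = 631.8657 / 77.4894 = 8.15422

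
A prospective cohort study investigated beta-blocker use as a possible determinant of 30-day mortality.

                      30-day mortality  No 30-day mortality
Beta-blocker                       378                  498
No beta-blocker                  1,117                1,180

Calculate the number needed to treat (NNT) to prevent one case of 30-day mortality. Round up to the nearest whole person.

Risk in treated group = 378/876 = 0.43151; risk in control = 1117/2297 = 0.48629.
Absolute risk reduction = 0.48629 − 0.43151 = 0.05478
NNT = 1 / ARR = 1 / 0.05478 = 18.255 → round up → 19

19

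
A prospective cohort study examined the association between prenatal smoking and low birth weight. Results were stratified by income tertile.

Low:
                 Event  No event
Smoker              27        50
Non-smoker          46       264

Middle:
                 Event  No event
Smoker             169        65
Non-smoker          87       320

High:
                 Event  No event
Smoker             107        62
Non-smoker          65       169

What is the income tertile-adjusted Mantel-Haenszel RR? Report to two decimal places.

2.80

RR_MH = Σ(aᵢ·n₀ᵢ/nᵢ) / Σ(cᵢ·n₁ᵢ/nᵢ), with n₁ᵢ = aᵢ+bᵢ (exposed), n₀ᵢ = cᵢ+dᵢ (unexposed), nᵢ = n₁ᵢ+n₀ᵢ.
Stratum 1 (Low): n₁ = 77, n₀ = 310, n = 387; a·n₀/n = 27·310/387 = 21.6279; c·n₁/n = 46·77/387 = 9.1525
Stratum 2 (Middle): n₁ = 234, n₀ = 407, n = 641; a·n₀/n = 169·407/641 = 107.3058; c·n₁/n = 87·234/641 = 31.7598
Stratum 3 (High): n₁ = 169, n₀ = 234, n = 403; a·n₀/n = 107·234/403 = 62.1290; c·n₁/n = 65·169/403 = 27.2581
RR_MH = (21.6279 + 107.3058 + 62.1290) / (9.1525 + 31.7598 + 27.2581) = 191.0627 / 68.1703 = 2.80273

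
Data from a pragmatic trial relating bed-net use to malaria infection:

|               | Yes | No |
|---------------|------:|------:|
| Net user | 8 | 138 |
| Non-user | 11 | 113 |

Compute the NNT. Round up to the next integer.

Risk in treated group = 8/146 = 0.05479; risk in control = 11/124 = 0.08871.
Absolute risk reduction = 0.08871 − 0.05479 = 0.03392
NNT = 1 / ARR = 1 / 0.03392 = 29.485 → round up → 30

30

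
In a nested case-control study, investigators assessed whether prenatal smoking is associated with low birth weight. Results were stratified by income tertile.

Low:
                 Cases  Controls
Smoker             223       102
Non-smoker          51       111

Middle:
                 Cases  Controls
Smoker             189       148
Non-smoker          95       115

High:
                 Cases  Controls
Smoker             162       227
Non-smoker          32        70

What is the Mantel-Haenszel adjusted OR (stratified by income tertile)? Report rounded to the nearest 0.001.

OR_MH = Σ(aᵢdᵢ/nᵢ) / Σ(bᵢcᵢ/nᵢ), where nᵢ is the stratum total.
Stratum 1 (Low): n = 487; a·d/n = 223·111/487 = 50.8275; b·c/n = 102·51/487 = 10.6817
Stratum 2 (Middle): n = 547; a·d/n = 189·115/547 = 39.7349; b·c/n = 148·95/547 = 25.7038
Stratum 3 (High): n = 491; a·d/n = 162·70/491 = 23.0957; b·c/n = 227·32/491 = 14.7943
OR_MH = (50.8275 + 39.7349 + 23.0957) / (10.6817 + 25.7038 + 14.7943) = 113.6582 / 51.1799 = 2.22076

2.221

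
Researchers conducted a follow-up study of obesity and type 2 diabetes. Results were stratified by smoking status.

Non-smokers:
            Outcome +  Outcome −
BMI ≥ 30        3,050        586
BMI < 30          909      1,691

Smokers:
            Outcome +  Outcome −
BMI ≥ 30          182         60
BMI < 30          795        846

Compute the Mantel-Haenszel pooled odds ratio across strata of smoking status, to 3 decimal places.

8.206

OR_MH = Σ(aᵢdᵢ/nᵢ) / Σ(bᵢcᵢ/nᵢ), where nᵢ is the stratum total.
Stratum 1 (Non-smokers): n = 6236; a·d/n = 3050·1691/6236 = 827.0606; b·c/n = 586·909/6236 = 85.4192
Stratum 2 (Smokers): n = 1883; a·d/n = 182·846/1883 = 81.7695; b·c/n = 60·795/1883 = 25.3319
OR_MH = (827.0606 + 81.7695) / (85.4192 + 25.3319) = 908.8301 / 110.7511 = 8.20606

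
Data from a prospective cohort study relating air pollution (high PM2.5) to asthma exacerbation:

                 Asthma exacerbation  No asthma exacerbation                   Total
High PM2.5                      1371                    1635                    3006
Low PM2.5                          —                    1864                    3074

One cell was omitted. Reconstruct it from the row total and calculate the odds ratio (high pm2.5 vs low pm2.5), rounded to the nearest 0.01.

The missing cell is in the unexposed row: 3074 − 1864 = 1210.
So a = 1371, b = 1635, c = 1210, d = 1864.
OR = (a·d)/(b·c) = (1371 × 1864) / (1635 × 1210) = 2555544 / 1978350 = 1.29176

1.29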